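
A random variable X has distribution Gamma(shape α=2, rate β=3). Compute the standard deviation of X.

For X ~ Gamma(shape α=2, rate β=3):
Var(X) = \frac{2}{9}
SD(X) = √(Var(X)) = √(\frac{2}{9}) = \frac{\sqrt{2}}{3}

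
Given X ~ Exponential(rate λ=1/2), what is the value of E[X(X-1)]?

E[X(X-1)] = E[X² - X] = E[X²] - E[X]
E[X] = 2
E[X²] = Var(X) + (E[X])² = 4 + (2)² = 8
E[X(X-1)] = 8 - 2 = 6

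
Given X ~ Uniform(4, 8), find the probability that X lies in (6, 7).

P(6 < X < 7) = ∫_{6}^{7} f(x) dx
where f(x) = \frac{1}{4}
= \frac{1}{4}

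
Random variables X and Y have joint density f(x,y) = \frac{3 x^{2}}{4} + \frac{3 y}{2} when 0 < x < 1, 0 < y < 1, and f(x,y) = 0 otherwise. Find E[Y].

E[Y] = ∫_0^1 ∫_0^1 y × f(x,y) dx dy
= \frac{5}{8}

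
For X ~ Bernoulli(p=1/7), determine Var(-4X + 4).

For X ~ Bernoulli(p=1/7):
Var(X) = \frac{6}{49}
Var(-4X + 4) = (-4)² × Var(X) = 16 × \frac{6}{49} = \frac{96}{49}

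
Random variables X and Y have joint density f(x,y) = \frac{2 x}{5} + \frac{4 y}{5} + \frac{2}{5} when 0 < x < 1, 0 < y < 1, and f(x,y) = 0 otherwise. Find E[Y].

E[Y] = ∫_0^1 ∫_0^1 y × f(x,y) dx dy
= \frac{17}{30}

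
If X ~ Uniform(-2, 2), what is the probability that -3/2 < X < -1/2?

P(-3/2 < X < -1/2) = ∫_{-3/2}^{-1/2} f(x) dx
where f(x) = \frac{1}{4}
= \frac{1}{4}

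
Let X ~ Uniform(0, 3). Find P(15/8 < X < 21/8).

P(15/8 < X < 21/8) = ∫_{15/8}^{21/8} f(x) dx
where f(x) = \frac{1}{3}
= \frac{1}{4}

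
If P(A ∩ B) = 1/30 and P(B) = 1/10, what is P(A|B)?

P(A|B) = P(A ∩ B) / P(B)
= (1/30) / (1/10)
= 1/3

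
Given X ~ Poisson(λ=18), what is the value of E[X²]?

Using the identity E[X²] = Var(X) + (E[X])²:
E[X] = 18
Var(X) = 18
E[X²] = 18 + (18)²
= 342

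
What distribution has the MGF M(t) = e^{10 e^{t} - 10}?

The MGF M(t) = e^{10 e^{t} - 10} is the standard form for the Poisson distribution.
Comparing with the known MGF formula identifies: Poisson(λ=10)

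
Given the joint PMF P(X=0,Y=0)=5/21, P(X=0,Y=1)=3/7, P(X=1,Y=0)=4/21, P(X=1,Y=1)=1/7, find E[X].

First find marginal of X:
P(X=0) = 2/3
P(X=1) = 1/3
E[X] = 0 × 2/3 + 1 × 1/3 = 1/3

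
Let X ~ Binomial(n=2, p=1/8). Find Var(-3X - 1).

For X ~ Binomial(n=2, p=1/8):
Var(X) = \frac{7}{32}
Var(-3X - 1) = (-3)² × Var(X) = 9 × \frac{7}{32} = \frac{63}{32}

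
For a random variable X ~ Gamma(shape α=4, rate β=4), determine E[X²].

Using the identity E[X²] = Var(X) + (E[X])²:
E[X] = 1
Var(X) = \frac{1}{4}
E[X²] = \frac{1}{4} + (1)²
= \frac{5}{4}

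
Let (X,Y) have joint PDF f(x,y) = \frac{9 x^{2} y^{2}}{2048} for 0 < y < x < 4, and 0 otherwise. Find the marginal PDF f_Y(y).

f_Y(y) = ∫_y^4 \frac{9 x^{2} y^{2}}{2048} dx = \frac{3 y^{2} \left(64 - y^{3}\right)}{2048}
for 0 < y < 4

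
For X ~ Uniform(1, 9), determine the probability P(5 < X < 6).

P(5 < X < 6) = ∫_{5}^{6} f(x) dx
where f(x) = \frac{1}{8}
= \frac{1}{8}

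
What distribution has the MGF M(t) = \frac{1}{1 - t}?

The MGF M(t) = \frac{1}{1 - t} is the standard form for the Exponential distribution.
Comparing with the known MGF formula identifies: Exponential(rate λ=1)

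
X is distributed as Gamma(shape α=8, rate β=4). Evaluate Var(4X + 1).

For X ~ Gamma(shape α=8, rate β=4):
Var(X) = \frac{1}{2}
Var(4X + 1) = (4)² × Var(X) = 16 × \frac{1}{2} = 8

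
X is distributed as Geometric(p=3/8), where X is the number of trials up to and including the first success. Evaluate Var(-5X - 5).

For X ~ Geometric(p=3/8), where X is the number of trials up to and including the first success:
Var(X) = \frac{40}{9}
Var(-5X - 5) = (-5)² × Var(X) = 25 × \frac{40}{9} = \frac{1000}{9}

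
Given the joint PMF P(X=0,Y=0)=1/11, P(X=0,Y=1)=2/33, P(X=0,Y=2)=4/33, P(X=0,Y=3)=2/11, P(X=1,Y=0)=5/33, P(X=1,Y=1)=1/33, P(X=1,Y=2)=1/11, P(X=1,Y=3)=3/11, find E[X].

First find marginal of X:
P(X=0) = 5/11
P(X=1) = 6/11
E[X] = 0 × 5/11 + 1 × 6/11 = 6/11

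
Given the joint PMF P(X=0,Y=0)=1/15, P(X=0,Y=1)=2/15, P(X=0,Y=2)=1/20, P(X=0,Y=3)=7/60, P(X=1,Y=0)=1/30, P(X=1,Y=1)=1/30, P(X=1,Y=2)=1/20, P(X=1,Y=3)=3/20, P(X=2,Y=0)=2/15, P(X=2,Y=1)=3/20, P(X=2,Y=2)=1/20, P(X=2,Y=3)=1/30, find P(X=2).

P(X=2) = P(X=2,Y=0) + P(X=2,Y=1) + P(X=2,Y=2) + P(X=2,Y=3)
= 2/15 + 3/20 + 1/20 + 1/30
= 11/30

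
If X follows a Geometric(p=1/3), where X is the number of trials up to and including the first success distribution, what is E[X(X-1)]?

E[X(X-1)] = E[X² - X] = E[X²] - E[X]
E[X] = 3
E[X²] = Var(X) + (E[X])² = 6 + (3)² = 15
E[X(X-1)] = 15 - 3 = 12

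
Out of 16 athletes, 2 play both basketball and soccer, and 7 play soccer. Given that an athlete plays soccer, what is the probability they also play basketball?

P(A ∩ B) = 2/16 = 1/8
P(B) = 7/16
P(A|B) = P(A ∩ B) / P(B) = (1/8) / (7/16) = 2/7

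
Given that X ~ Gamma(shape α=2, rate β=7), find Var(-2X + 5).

For X ~ Gamma(shape α=2, rate β=7):
Var(X) = \frac{2}{49}
Var(-2X + 5) = (-2)² × Var(X) = 4 × \frac{2}{49} = \frac{8}{49}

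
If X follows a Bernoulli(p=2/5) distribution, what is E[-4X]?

For X ~ Bernoulli(p=2/5):
E[X] = \frac{2}{5}
E[-4X] = -4 × E[X] + 0 = - \frac{8}{5}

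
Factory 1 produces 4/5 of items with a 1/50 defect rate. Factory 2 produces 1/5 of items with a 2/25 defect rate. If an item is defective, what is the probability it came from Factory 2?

Using Bayes' theorem:
P(F1) = 4/5, P(D|F1) = 1/50
P(F2) = 1/5, P(D|F2) = 2/25
P(D) = P(D|F1)P(F1) + P(D|F2)P(F2)
     = \frac{4}{125}
P(F2|D) = P(D|F2)P(F2) / P(D)
= \frac{1}{2}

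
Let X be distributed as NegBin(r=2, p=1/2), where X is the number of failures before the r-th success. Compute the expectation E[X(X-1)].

E[X(X-1)] = E[X² - X] = E[X²] - E[X]
E[X] = 2
E[X²] = Var(X) + (E[X])² = 4 + (2)² = 8
E[X(X-1)] = 8 - 2 = 6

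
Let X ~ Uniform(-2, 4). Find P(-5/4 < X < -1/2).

P(-5/4 < X < -1/2) = ∫_{-5/4}^{-1/2} f(x) dx
where f(x) = \frac{1}{6}
= \frac{1}{8}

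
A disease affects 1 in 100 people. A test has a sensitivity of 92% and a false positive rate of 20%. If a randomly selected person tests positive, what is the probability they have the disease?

Let D = the rare event, + = positive/flagged.
P(D) = 1/100
P(+|D) = 92/100 = 23/25
P(+|D') = 20/100 = 1/5
P(+) = P(+|D)P(D) + P(+|D')P(D')
     = \frac{23}{25} × \frac{1}{100} + \frac{1}{5} × \frac{99}{100}
     = \frac{259}{1250}
P(D|+) = P(+|D)P(D)/P(+) = \frac{23}{518}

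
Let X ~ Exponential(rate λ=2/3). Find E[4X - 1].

For X ~ Exponential(rate λ=2/3):
E[X] = \frac{3}{2}
E[4X - 1] = 4 × E[X] - 1 = 5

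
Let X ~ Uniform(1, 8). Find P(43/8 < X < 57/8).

P(43/8 < X < 57/8) = ∫_{43/8}^{57/8} f(x) dx
where f(x) = \frac{1}{7}
= \frac{1}{4}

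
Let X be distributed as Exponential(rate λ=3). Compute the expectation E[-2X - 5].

For X ~ Exponential(rate λ=3):
E[X] = \frac{1}{3}
E[-2X - 5] = -2 × E[X] - 5 = - \frac{17}{3}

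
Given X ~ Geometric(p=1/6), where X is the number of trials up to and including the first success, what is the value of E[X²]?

Using the identity E[X²] = Var(X) + (E[X])²:
E[X] = 6
Var(X) = 30
E[X²] = 30 + (6)²
= 66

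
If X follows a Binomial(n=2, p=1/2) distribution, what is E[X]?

For X ~ Binomial(n=2, p=1/2), the expected value is:
E[X] = 1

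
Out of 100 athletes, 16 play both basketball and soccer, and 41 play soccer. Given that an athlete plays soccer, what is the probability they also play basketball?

P(A ∩ B) = 16/100 = 4/25
P(B) = 41/100
P(A|B) = P(A ∩ B) / P(B) = (4/25) / (41/100) = 16/41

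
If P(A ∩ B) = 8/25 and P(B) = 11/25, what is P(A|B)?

P(A|B) = P(A ∩ B) / P(B)
= (8/25) / (11/25)
= 8/11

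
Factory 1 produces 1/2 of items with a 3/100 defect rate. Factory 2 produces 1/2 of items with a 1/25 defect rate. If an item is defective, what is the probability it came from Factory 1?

Using Bayes' theorem:
P(F1) = 1/2, P(D|F1) = 3/100
P(F2) = 1/2, P(D|F2) = 1/25
P(D) = P(D|F1)P(F1) + P(D|F2)P(F2)
     = \frac{7}{200}
P(F1|D) = P(D|F1)P(F1) / P(D)
= \frac{3}{7}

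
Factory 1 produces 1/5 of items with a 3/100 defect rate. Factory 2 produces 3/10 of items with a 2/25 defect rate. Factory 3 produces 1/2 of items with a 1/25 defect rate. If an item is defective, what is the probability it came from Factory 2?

Using Bayes' theorem:
P(F1) = 1/5, P(D|F1) = 3/100
P(F2) = 3/10, P(D|F2) = 2/25
P(F3) = 1/2, P(D|F3) = 1/25
P(D) = P(D|F1)P(F1) + P(D|F2)P(F2) + P(D|F3)P(F3)
     = \frac{1}{20}
P(F2|D) = P(D|F2)P(F2) / P(D)
= \frac{12}{25}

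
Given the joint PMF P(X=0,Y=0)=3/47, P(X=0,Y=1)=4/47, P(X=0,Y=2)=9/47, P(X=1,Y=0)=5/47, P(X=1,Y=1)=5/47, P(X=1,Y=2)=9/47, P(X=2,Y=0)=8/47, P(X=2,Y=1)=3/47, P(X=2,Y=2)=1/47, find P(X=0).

P(X=0) = P(X=0,Y=0) + P(X=0,Y=1) + P(X=0,Y=2)
= 3/47 + 4/47 + 9/47
= 16/47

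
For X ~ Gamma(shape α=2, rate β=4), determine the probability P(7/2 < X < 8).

P(7/2 < X < 8) = ∫_{7/2}^{8} f(x) dx
where f(x) = 16 x e^{- 4 x}
= \frac{3 \left(-11 + 5 e^{18}\right)}{e^{32}}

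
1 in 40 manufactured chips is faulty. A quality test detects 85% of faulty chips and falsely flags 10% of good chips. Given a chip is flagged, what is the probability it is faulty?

Let D = the rare event, + = positive/flagged.
P(D) = 1/40
P(+|D) = 85/100 = 17/20
P(+|D') = 10/100 = 1/10
P(+) = P(+|D)P(D) + P(+|D')P(D')
     = \frac{17}{20} × \frac{1}{40} + \frac{1}{10} × \frac{39}{40}
     = \frac{19}{160}
P(D|+) = P(+|D)P(D)/P(+) = \frac{17}{95}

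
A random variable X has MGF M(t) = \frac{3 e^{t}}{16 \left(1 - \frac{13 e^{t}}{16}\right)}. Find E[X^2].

To find E[X^2], compute M^(2)(0):
M^(1)(t) = \frac{3 e^{t}}{16 \left(1 - \frac{13 e^{t}}{16}\right)} + \frac{39 e^{2 t}}{256 \left(1 - \frac{13 e^{t}}{16}\right)^{2}}
M^(2)(t) = \frac{3 e^{t}}{16 \left(1 - \frac{13 e^{t}}{16}\right)} + \frac{117 e^{2 t}}{256 \left(1 - \frac{13 e^{t}}{16}\right)^{2}} + \frac{507 e^{3 t}}{2048 \left(1 - \frac{13 e^{t}}{16}\right)^{3}}
M^(2)(0) = \frac{464}{9}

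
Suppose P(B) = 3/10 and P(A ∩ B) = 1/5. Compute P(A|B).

P(A|B) = P(A ∩ B) / P(B)
= (1/5) / (3/10)
= 2/3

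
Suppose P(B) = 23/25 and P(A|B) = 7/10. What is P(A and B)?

By definition, P(A|B) = P(A ∩ B) / P(B)
So P(A ∩ B) = P(A|B) × P(B)
= 7/10 × 23/25
= 161/250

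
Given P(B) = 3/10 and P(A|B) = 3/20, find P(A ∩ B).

By definition, P(A|B) = P(A ∩ B) / P(B)
So P(A ∩ B) = P(A|B) × P(B)
= 3/20 × 3/10
= 9/200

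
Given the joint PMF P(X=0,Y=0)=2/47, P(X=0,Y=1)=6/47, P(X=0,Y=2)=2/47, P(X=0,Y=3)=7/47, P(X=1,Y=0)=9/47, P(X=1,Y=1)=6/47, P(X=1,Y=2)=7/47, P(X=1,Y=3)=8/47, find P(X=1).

P(X=1) = P(X=1,Y=0) + P(X=1,Y=1) + P(X=1,Y=2) + P(X=1,Y=3)
= 9/47 + 6/47 + 7/47 + 8/47
= 30/47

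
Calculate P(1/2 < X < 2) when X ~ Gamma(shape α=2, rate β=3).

P(1/2 < X < 2) = ∫_{1/2}^{2} f(x) dx
where f(x) = 9 x e^{- 3 x}
= - \frac{7}{e^{6}} + \frac{5}{2 e^{\frac{3}{2}}}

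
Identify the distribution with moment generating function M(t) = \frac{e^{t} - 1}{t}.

The MGF M(t) = \frac{e^{t} - 1}{t} is the standard form for the Uniform distribution.
Comparing with the known MGF formula identifies: Uniform(0, 1)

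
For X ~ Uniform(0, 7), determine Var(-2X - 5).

For X ~ Uniform(0, 7):
Var(X) = \frac{49}{12}
Var(-2X - 5) = (-2)² × Var(X) = 4 × \frac{49}{12} = \frac{49}{3}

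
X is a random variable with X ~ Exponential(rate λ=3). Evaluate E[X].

For X ~ Exponential(rate λ=3), the expected value is:
E[X] = \frac{1}{3}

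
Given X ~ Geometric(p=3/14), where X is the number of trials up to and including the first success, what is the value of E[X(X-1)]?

E[X(X-1)] = E[X² - X] = E[X²] - E[X]
E[X] = \frac{14}{3}
E[X²] = Var(X) + (E[X])² = \frac{154}{9} + (\frac{14}{3})² = \frac{350}{9}
E[X(X-1)] = \frac{350}{9} - \frac{14}{3} = \frac{308}{9}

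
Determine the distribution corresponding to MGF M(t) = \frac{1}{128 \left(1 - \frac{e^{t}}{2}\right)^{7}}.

The MGF M(t) = \frac{1}{128 \left(1 - \frac{e^{t}}{2}\right)^{7}} is the standard form for the NegativeBinomial distribution.
Comparing with the known MGF formula identifies: NegBin(r=7, p=1/2), X = failures before r-th success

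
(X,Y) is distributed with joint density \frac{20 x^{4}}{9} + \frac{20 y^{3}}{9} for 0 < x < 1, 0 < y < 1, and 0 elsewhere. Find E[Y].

E[Y] = ∫_0^1 ∫_0^1 y × f(x,y) dx dy
= \frac{2}{3}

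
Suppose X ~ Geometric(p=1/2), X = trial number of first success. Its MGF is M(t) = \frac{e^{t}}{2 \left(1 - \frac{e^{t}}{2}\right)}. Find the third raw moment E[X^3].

To find E[X^3], compute M^(3)(0):
M^(1)(t) = \frac{e^{t}}{2 \left(1 - \frac{e^{t}}{2}\right)} + \frac{e^{2 t}}{4 \left(1 - \frac{e^{t}}{2}\right)^{2}}
M^(2)(t) = \frac{e^{t}}{2 \left(1 - \frac{e^{t}}{2}\right)} + \frac{3 e^{2 t}}{4 \left(1 - \frac{e^{t}}{2}\right)^{2}} + \frac{e^{3 t}}{4 \left(1 - \frac{e^{t}}{2}\right)^{3}}
M^(3)(t) = \frac{e^{t}}{2 \left(1 - \frac{e^{t}}{2}\right)} + \frac{7 e^{2 t}}{4 \left(1 - \frac{e^{t}}{2}\right)^{2}} + \frac{3 e^{3 t}}{2 \left(1 - \frac{e^{t}}{2}\right)^{3}} + \frac{3 e^{4 t}}{8 \left(1 - \frac{e^{t}}{2}\right)^{4}}
M^(3)(0) = 26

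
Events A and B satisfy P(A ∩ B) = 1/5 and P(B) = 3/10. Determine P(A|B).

P(A|B) = P(A ∩ B) / P(B)
= (1/5) / (3/10)
= 2/3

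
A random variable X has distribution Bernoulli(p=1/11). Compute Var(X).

For X ~ Bernoulli(p=1/11):
Var(X) = \frac{10}{121}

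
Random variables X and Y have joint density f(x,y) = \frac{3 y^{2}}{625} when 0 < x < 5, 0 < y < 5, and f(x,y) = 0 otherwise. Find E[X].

f_X(x) = ∫_0^5 \frac{3 y^{2}}{625} dy = \frac{1}{5}
E[X] = ∫_0^5 x × (\frac{1}{5}) dx = \frac{5}{2}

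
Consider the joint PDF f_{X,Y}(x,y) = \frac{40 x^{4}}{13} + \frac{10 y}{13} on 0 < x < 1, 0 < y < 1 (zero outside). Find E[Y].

E[Y] = ∫_0^1 ∫_0^1 y × f(x,y) dx dy
= \frac{22}{39}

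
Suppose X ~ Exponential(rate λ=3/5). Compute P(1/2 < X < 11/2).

P(1/2 < X < 11/2) = ∫_{1/2}^{11/2} f(x) dx
where f(x) = \frac{3 e^{- \frac{3 x}{5}}}{5}
= - \frac{1 - e^{3}}{e^{\frac{33}{10}}}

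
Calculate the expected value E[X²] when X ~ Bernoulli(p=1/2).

Using the identity E[X²] = Var(X) + (E[X])²:
E[X] = \frac{1}{2}
Var(X) = \frac{1}{4}
E[X²] = \frac{1}{4} + (\frac{1}{2})²
= \frac{1}{2}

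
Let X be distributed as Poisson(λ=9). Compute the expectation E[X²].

Using the identity E[X²] = Var(X) + (E[X])²:
E[X] = 9
Var(X) = 9
E[X²] = 9 + (9)²
= 90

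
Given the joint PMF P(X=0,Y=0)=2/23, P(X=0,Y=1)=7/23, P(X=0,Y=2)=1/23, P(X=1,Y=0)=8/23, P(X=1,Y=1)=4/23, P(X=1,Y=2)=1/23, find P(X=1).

P(X=1) = P(X=1,Y=0) + P(X=1,Y=1) + P(X=1,Y=2)
= 8/23 + 4/23 + 1/23
= 13/23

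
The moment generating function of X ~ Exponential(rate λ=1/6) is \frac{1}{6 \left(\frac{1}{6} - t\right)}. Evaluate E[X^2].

To find E[X^2], compute M^(2)(0):
M^(1)(t) = \frac{1}{6 \left(\frac{1}{6} - t\right)^{2}}
M^(2)(t) = \frac{1}{3 \left(\frac{1}{6} - t\right)^{3}}
M^(2)(0) = 72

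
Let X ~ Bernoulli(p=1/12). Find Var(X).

For X ~ Bernoulli(p=1/12):
Var(X) = \frac{11}{144}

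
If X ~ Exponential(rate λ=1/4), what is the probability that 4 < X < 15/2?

P(4 < X < 15/2) = ∫_{4}^{15/2} f(x) dx
where f(x) = \frac{e^{- \frac{x}{4}}}{4}
= - \frac{1}{e^{\frac{15}{8}}} + e^{-1}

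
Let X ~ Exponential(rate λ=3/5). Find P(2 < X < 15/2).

P(2 < X < 15/2) = ∫_{2}^{15/2} f(x) dx
where f(x) = \frac{3 e^{- \frac{3 x}{5}}}{5}
= - \frac{1}{e^{\frac{9}{2}}} + e^{- \frac{6}{5}}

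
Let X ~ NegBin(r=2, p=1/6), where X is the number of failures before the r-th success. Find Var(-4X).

For X ~ NegBin(r=2, p=1/6), where X is the number of failures before the r-th success:
Var(X) = 60
Var(-4X) = (-4)² × Var(X) = 16 × 60 = 960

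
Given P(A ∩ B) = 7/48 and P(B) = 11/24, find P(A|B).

P(A|B) = P(A ∩ B) / P(B)
= (7/48) / (11/24)
= 7/22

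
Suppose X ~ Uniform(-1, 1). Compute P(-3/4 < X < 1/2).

P(-3/4 < X < 1/2) = ∫_{-3/4}^{1/2} f(x) dx
where f(x) = \frac{1}{2}
= \frac{5}{8}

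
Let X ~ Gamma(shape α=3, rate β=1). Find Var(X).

For X ~ Gamma(shape α=3, rate β=1):
Var(X) = 3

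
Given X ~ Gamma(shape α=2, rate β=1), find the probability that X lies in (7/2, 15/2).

P(7/2 < X < 15/2) = ∫_{7/2}^{15/2} f(x) dx
where f(x) = x e^{- x}
= \frac{-17 + 9 e^{4}}{2 e^{\frac{15}{2}}}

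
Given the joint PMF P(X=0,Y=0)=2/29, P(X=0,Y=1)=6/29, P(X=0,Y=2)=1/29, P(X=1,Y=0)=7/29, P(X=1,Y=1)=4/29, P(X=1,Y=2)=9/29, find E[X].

First find marginal of X:
P(X=0) = 9/29
P(X=1) = 20/29
E[X] = 0 × 9/29 + 1 × 20/29 = 20/29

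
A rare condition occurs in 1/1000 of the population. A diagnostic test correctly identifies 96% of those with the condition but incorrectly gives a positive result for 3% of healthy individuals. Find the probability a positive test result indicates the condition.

Let D = the rare event, + = positive/flagged.
P(D) = 1/1000
P(+|D) = 96/100 = 24/25
P(+|D') = 3/100
P(+) = P(+|D)P(D) + P(+|D')P(D')
     = \frac{24}{25} × \frac{1}{1000} + \frac{3}{100} × \frac{999}{1000}
     = \frac{3093}{100000}
P(D|+) = P(+|D)P(D)/P(+) = \frac{32}{1031}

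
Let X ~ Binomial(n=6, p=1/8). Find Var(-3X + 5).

For X ~ Binomial(n=6, p=1/8):
Var(X) = \frac{21}{32}
Var(-3X + 5) = (-3)² × Var(X) = 9 × \frac{21}{32} = \frac{189}{32}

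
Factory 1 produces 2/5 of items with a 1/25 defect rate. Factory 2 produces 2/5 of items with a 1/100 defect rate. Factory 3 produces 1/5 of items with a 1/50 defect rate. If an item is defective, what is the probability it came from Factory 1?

Using Bayes' theorem:
P(F1) = 2/5, P(D|F1) = 1/25
P(F2) = 2/5, P(D|F2) = 1/100
P(F3) = 1/5, P(D|F3) = 1/50
P(D) = P(D|F1)P(F1) + P(D|F2)P(F2) + P(D|F3)P(F3)
     = \frac{3}{125}
P(F1|D) = P(D|F1)P(F1) / P(D)
= \frac{2}{3}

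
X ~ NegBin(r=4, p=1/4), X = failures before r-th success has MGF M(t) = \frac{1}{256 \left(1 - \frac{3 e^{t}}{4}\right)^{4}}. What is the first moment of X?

To find E[X], compute M^(1)(0):
M^(1)(t) = \frac{3 e^{t}}{256 \left(1 - \frac{3 e^{t}}{4}\right)^{5}}
M^(1)(0) = 12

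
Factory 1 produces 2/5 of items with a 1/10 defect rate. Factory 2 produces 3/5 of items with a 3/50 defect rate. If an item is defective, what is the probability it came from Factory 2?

Using Bayes' theorem:
P(F1) = 2/5, P(D|F1) = 1/10
P(F2) = 3/5, P(D|F2) = 3/50
P(D) = P(D|F1)P(F1) + P(D|F2)P(F2)
     = \frac{19}{250}
P(F2|D) = P(D|F2)P(F2) / P(D)
= \frac{9}{19}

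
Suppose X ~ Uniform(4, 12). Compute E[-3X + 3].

For X ~ Uniform(4, 12):
E[X] = 8
E[-3X + 3] = -3 × E[X] + 3 = -21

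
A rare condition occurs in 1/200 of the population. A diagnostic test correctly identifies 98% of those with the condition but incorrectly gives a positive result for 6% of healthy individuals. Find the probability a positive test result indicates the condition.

Let D = the rare event, + = positive/flagged.
P(D) = 1/200
P(+|D) = 98/100 = 49/50
P(+|D') = 6/100 = 3/50
P(+) = P(+|D)P(D) + P(+|D')P(D')
     = \frac{49}{50} × \frac{1}{200} + \frac{3}{50} × \frac{199}{200}
     = \frac{323}{5000}
P(D|+) = P(+|D)P(D)/P(+) = \frac{49}{646}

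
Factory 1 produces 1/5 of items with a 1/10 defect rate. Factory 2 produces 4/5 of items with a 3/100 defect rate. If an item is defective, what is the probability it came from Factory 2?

Using Bayes' theorem:
P(F1) = 1/5, P(D|F1) = 1/10
P(F2) = 4/5, P(D|F2) = 3/100
P(D) = P(D|F1)P(F1) + P(D|F2)P(F2)
     = \frac{11}{250}
P(F2|D) = P(D|F2)P(F2) / P(D)
= \frac{6}{11}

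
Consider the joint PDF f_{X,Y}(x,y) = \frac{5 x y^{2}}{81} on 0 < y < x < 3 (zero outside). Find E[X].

f_X(x) = ∫_0^x \frac{5 x y^{2}}{81} dy = \frac{5 x^{4}}{243}
E[X] = ∫_0^3 x × (\frac{5 x^{4}}{243}) dx = \frac{5}{2}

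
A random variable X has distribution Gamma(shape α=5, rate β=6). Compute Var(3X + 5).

For X ~ Gamma(shape α=5, rate β=6):
Var(X) = \frac{5}{36}
Var(3X + 5) = (3)² × Var(X) = 9 × \frac{5}{36} = \frac{5}{4}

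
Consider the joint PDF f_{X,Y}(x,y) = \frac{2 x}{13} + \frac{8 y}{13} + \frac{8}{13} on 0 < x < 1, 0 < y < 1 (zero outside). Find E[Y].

E[Y] = ∫_0^1 ∫_0^1 y × f(x,y) dx dy
= \frac{43}{78}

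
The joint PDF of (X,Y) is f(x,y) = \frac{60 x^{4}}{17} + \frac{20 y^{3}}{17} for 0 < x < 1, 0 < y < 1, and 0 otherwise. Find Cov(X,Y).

E[XY] = ∫∫ xy × f(x,y) dx dy = \frac{7}{17}
E[X] = \frac{25}{34}
E[Y] = \frac{10}{17}
Cov(X,Y) = E[XY] - E[X]E[Y] = - \frac{6}{289}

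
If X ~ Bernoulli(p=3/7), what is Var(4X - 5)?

For X ~ Bernoulli(p=3/7):
Var(X) = \frac{12}{49}
Var(4X - 5) = (4)² × Var(X) = 16 × \frac{12}{49} = \frac{192}{49}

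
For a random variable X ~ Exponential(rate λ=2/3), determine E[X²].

Using the identity E[X²] = Var(X) + (E[X])²:
E[X] = \frac{3}{2}
Var(X) = \frac{9}{4}
E[X²] = \frac{9}{4} + (\frac{3}{2})²
= \frac{9}{2}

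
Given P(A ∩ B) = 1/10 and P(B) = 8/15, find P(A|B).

P(A|B) = P(A ∩ B) / P(B)
= (1/10) / (8/15)
= 3/16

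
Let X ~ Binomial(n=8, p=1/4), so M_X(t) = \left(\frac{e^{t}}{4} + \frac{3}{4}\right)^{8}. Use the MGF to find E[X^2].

To find E[X^2], compute M^(2)(0):
M^(1)(t) = 2 \left(\frac{e^{t}}{4} + \frac{3}{4}\right)^{7} e^{t}
M^(2)(t) = 2 \left(\frac{e^{t}}{4} + \frac{3}{4}\right)^{7} e^{t} + \frac{7 \left(\frac{e^{t}}{4} + \frac{3}{4}\right)^{6} e^{2 t}}{2}
M^(2)(0) = \frac{11}{2}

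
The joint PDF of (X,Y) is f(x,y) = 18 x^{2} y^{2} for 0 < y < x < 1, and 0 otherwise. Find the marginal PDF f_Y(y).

f_Y(y) = ∫_y^1 18 x^{2} y^{2} dx = 6 y^{2} \left(1 - y^{3}\right)
for 0 < y < 1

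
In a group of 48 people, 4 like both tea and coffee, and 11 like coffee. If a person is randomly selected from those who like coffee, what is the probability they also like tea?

P(A ∩ B) = 4/48 = 1/12
P(B) = 11/48
P(A|B) = P(A ∩ B) / P(B) = (1/12) / (11/48) = 4/11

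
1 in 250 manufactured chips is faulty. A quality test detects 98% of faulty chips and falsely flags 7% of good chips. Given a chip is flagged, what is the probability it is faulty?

Let D = the rare event, + = positive/flagged.
P(D) = 1/250
P(+|D) = 98/100 = 49/50
P(+|D') = 7/100
P(+) = P(+|D)P(D) + P(+|D')P(D')
     = \frac{49}{50} × \frac{1}{250} + \frac{7}{100} × \frac{249}{250}
     = \frac{1841}{25000}
P(D|+) = P(+|D)P(D)/P(+) = \frac{14}{263}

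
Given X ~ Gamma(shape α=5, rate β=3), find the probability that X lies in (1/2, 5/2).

P(1/2 < X < 5/2) = ∫_{1/2}^{5/2} f(x) dx
where f(x) = \frac{81 x^{4} e^{- 3 x}}{8}
= \frac{-30563 + 563 e^{6}}{128 e^{\frac{15}{2}}}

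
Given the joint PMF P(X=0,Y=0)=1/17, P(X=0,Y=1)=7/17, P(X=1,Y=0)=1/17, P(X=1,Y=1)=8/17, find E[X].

First find marginal of X:
P(X=0) = 8/17
P(X=1) = 9/17
E[X] = 0 × 8/17 + 1 × 9/17 = 9/17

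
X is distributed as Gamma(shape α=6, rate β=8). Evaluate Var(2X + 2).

For X ~ Gamma(shape α=6, rate β=8):
Var(X) = \frac{3}{32}
Var(2X + 2) = (2)² × Var(X) = 4 × \frac{3}{32} = \frac{3}{8}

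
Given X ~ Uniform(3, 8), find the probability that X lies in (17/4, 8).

P(17/4 < X < 8) = ∫_{17/4}^{8} f(x) dx
where f(x) = \frac{1}{5}
= \frac{3}{4}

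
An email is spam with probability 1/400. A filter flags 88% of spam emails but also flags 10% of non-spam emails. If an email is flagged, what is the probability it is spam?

Let D = the rare event, + = positive/flagged.
P(D) = 1/400
P(+|D) = 88/100 = 22/25
P(+|D') = 10/100 = 1/10
P(+) = P(+|D)P(D) + P(+|D')P(D')
     = \frac{22}{25} × \frac{1}{400} + \frac{1}{10} × \frac{399}{400}
     = \frac{2039}{20000}
P(D|+) = P(+|D)P(D)/P(+) = \frac{44}{2039}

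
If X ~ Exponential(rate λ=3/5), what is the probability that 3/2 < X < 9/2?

P(3/2 < X < 9/2) = ∫_{3/2}^{9/2} f(x) dx
where f(x) = \frac{3 e^{- \frac{3 x}{5}}}{5}
= - \frac{1 - e^{\frac{9}{5}}}{e^{\frac{27}{10}}}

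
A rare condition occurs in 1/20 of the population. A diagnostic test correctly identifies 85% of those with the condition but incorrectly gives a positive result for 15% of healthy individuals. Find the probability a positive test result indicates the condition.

Let D = the rare event, + = positive/flagged.
P(D) = 1/20
P(+|D) = 85/100 = 17/20
P(+|D') = 15/100 = 3/20
P(+) = P(+|D)P(D) + P(+|D')P(D')
     = \frac{17}{20} × \frac{1}{20} + \frac{3}{20} × \frac{19}{20}
     = \frac{37}{200}
P(D|+) = P(+|D)P(D)/P(+) = \frac{17}{74}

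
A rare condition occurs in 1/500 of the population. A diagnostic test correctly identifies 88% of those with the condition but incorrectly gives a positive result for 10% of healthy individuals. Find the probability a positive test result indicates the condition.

Let D = the rare event, + = positive/flagged.
P(D) = 1/500
P(+|D) = 88/100 = 22/25
P(+|D') = 10/100 = 1/10
P(+) = P(+|D)P(D) + P(+|D')P(D')
     = \frac{22}{25} × \frac{1}{500} + \frac{1}{10} × \frac{499}{500}
     = \frac{2539}{25000}
P(D|+) = P(+|D)P(D)/P(+) = \frac{44}{2539}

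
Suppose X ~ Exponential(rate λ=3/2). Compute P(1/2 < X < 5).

P(1/2 < X < 5) = ∫_{1/2}^{5} f(x) dx
where f(x) = \frac{3 e^{- \frac{3 x}{2}}}{2}
= - \frac{1}{e^{\frac{15}{2}}} + e^{- \frac{3}{4}}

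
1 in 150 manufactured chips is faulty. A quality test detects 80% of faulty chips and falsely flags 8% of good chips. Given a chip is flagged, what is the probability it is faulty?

Let D = the rare event, + = positive/flagged.
P(D) = 1/150
P(+|D) = 80/100 = 4/5
P(+|D') = 8/100 = 2/25
P(+) = P(+|D)P(D) + P(+|D')P(D')
     = \frac{4}{5} × \frac{1}{150} + \frac{2}{25} × \frac{149}{150}
     = \frac{53}{625}
P(D|+) = P(+|D)P(D)/P(+) = \frac{10}{159}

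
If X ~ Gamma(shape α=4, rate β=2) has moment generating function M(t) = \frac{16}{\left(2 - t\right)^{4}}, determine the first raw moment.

To find E[X], compute M^(1)(0):
M^(1)(t) = \frac{64}{\left(2 - t\right)^{5}}
M^(1)(0) = 2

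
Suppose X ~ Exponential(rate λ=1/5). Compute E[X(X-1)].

E[X(X-1)] = E[X² - X] = E[X²] - E[X]
E[X] = 5
E[X²] = Var(X) + (E[X])² = 25 + (5)² = 50
E[X(X-1)] = 50 - 5 = 45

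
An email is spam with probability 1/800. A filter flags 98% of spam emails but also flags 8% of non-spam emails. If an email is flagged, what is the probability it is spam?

Let D = the rare event, + = positive/flagged.
P(D) = 1/800
P(+|D) = 98/100 = 49/50
P(+|D') = 8/100 = 2/25
P(+) = P(+|D)P(D) + P(+|D')P(D')
     = \frac{49}{50} × \frac{1}{800} + \frac{2}{25} × \frac{799}{800}
     = \frac{649}{8000}
P(D|+) = P(+|D)P(D)/P(+) = \frac{49}{3245}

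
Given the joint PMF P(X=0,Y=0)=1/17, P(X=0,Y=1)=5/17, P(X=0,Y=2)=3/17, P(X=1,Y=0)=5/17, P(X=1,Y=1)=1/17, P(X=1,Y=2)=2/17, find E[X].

First find marginal of X:
P(X=0) = 9/17
P(X=1) = 8/17
E[X] = 0 × 9/17 + 1 × 8/17 = 8/17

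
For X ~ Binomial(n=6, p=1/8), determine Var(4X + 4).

For X ~ Binomial(n=6, p=1/8):
Var(X) = \frac{21}{32}
Var(4X + 4) = (4)² × Var(X) = 16 × \frac{21}{32} = \frac{21}{2}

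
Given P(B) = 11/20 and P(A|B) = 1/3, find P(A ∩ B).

By definition, P(A|B) = P(A ∩ B) / P(B)
So P(A ∩ B) = P(A|B) × P(B)
= 1/3 × 11/20
= 11/60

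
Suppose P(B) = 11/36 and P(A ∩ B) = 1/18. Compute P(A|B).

P(A|B) = P(A ∩ B) / P(B)
= (1/18) / (11/36)
= 2/11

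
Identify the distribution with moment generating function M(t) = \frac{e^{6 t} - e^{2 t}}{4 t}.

The MGF M(t) = \frac{e^{6 t} - e^{2 t}}{4 t} is the standard form for the Uniform distribution.
Comparing with the known MGF formula identifies: Uniform(2, 6)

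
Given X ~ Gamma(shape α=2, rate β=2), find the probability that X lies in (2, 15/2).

P(2 < X < 15/2) = ∫_{2}^{15/2} f(x) dx
where f(x) = 4 x e^{- 2 x}
= \frac{-16 + 5 e^{11}}{e^{15}}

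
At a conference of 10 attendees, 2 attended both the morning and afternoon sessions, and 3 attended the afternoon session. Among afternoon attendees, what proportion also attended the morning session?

P(A ∩ B) = 2/10 = 1/5
P(B) = 3/10
P(A|B) = P(A ∩ B) / P(B) = (1/5) / (3/10) = 2/3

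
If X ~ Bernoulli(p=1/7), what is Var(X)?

For X ~ Bernoulli(p=1/7):
Var(X) = \frac{6}{49}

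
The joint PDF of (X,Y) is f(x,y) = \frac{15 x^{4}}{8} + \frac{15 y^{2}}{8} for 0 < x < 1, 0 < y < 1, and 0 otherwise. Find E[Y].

E[Y] = ∫_0^1 ∫_0^1 y × f(x,y) dx dy
= \frac{21}{32}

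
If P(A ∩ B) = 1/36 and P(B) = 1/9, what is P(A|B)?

P(A|B) = P(A ∩ B) / P(B)
= (1/36) / (1/9)
= 1/4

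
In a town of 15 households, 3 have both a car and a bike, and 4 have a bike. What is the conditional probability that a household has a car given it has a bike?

P(A ∩ B) = 3/15 = 1/5
P(B) = 4/15
P(A|B) = P(A ∩ B) / P(B) = (1/5) / (4/15) = 3/4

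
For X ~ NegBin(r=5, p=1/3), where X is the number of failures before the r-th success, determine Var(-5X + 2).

For X ~ NegBin(r=5, p=1/3), where X is the number of failures before the r-th success:
Var(X) = 30
Var(-5X + 2) = (-5)² × Var(X) = 25 × 30 = 750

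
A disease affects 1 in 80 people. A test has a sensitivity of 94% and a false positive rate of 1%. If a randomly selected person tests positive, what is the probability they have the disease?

Let D = the rare event, + = positive/flagged.
P(D) = 1/80
P(+|D) = 94/100 = 47/50
P(+|D') = 1/100
P(+) = P(+|D)P(D) + P(+|D')P(D')
     = \frac{47}{50} × \frac{1}{80} + \frac{1}{100} × \frac{79}{80}
     = \frac{173}{8000}
P(D|+) = P(+|D)P(D)/P(+) = \frac{94}{173}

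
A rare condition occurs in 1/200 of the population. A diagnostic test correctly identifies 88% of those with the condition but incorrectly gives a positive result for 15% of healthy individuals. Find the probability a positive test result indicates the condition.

Let D = the rare event, + = positive/flagged.
P(D) = 1/200
P(+|D) = 88/100 = 22/25
P(+|D') = 15/100 = 3/20
P(+) = P(+|D)P(D) + P(+|D')P(D')
     = \frac{22}{25} × \frac{1}{200} + \frac{3}{20} × \frac{199}{200}
     = \frac{3073}{20000}
P(D|+) = P(+|D)P(D)/P(+) = \frac{88}{3073}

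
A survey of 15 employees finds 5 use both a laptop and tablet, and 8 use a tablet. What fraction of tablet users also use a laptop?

P(A ∩ B) = 5/15 = 1/3
P(B) = 8/15
P(A|B) = P(A ∩ B) / P(B) = (1/3) / (8/15) = 5/8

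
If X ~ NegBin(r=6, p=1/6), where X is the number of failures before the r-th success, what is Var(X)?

For X ~ NegBin(r=6, p=1/6), where X is the number of failures before the r-th success:
Var(X) = 180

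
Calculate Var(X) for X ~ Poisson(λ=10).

For X ~ Poisson(λ=10):
Var(X) = 10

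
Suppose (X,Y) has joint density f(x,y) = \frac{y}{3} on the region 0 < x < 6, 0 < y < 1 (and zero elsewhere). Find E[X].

f_X(x) = ∫_0^1 \frac{y}{3} dy = \frac{1}{6}
E[X] = ∫_0^6 x × (\frac{1}{6}) dx = 3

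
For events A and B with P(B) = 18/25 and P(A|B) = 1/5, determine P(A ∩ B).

By definition, P(A|B) = P(A ∩ B) / P(B)
So P(A ∩ B) = P(A|B) × P(B)
= 1/5 × 18/25
= 18/125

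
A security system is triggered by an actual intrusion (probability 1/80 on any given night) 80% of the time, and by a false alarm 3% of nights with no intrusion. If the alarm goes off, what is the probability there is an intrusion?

Let D = the rare event, + = positive/flagged.
P(D) = 1/80
P(+|D) = 80/100 = 4/5
P(+|D') = 3/100
P(+) = P(+|D)P(D) + P(+|D')P(D')
     = \frac{4}{5} × \frac{1}{80} + \frac{3}{100} × \frac{79}{80}
     = \frac{317}{8000}
P(D|+) = P(+|D)P(D)/P(+) = \frac{80}{317}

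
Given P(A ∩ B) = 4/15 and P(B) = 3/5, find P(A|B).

P(A|B) = P(A ∩ B) / P(B)
= (4/15) / (3/5)
= 4/9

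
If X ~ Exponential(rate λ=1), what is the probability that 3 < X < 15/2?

P(3 < X < 15/2) = ∫_{3}^{15/2} f(x) dx
where f(x) = e^{- x}
= - \frac{1}{e^{\frac{15}{2}}} + e^{-3}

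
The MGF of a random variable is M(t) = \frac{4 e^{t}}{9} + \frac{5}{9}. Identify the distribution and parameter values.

The MGF M(t) = \frac{4 e^{t}}{9} + \frac{5}{9} is the standard form for the Bernoulli distribution.
Comparing with the known MGF formula identifies: Bernoulli(p=4/9)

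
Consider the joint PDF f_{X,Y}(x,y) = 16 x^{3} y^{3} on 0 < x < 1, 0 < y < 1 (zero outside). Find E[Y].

E[Y] = ∫_0^1 ∫_0^1 y × f(x,y) dx dy
= \frac{4}{5}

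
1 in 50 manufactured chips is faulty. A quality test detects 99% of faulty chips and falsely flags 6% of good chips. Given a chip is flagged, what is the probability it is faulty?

Let D = the rare event, + = positive/flagged.
P(D) = 1/50
P(+|D) = 99/100
P(+|D') = 6/100 = 3/50
P(+) = P(+|D)P(D) + P(+|D')P(D')
     = \frac{99}{100} × \frac{1}{50} + \frac{3}{50} × \frac{49}{50}
     = \frac{393}{5000}
P(D|+) = P(+|D)P(D)/P(+) = \frac{33}{131}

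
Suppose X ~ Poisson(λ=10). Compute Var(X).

For X ~ Poisson(λ=10):
Var(X) = 10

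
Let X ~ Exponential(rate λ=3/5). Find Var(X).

For X ~ Exponential(rate λ=3/5):
Var(X) = \frac{25}{9}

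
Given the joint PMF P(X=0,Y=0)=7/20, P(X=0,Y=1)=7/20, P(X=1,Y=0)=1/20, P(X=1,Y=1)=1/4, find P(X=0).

P(X=0) = P(X=0,Y=0) + P(X=0,Y=1)
= 7/20 + 7/20
= 7/10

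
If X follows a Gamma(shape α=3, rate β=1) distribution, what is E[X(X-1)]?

E[X(X-1)] = E[X² - X] = E[X²] - E[X]
E[X] = 3
E[X²] = Var(X) + (E[X])² = 3 + (3)² = 12
E[X(X-1)] = 12 - 3 = 9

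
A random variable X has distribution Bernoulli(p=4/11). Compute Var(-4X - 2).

For X ~ Bernoulli(p=4/11):
Var(X) = \frac{28}{121}
Var(-4X - 2) = (-4)² × Var(X) = 16 × \frac{28}{121} = \frac{448}{121}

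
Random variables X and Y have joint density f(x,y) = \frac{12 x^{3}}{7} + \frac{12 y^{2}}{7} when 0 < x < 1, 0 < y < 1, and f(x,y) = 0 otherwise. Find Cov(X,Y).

E[XY] = ∫∫ xy × f(x,y) dx dy = \frac{27}{70}
E[X] = \frac{22}{35}
E[Y] = \frac{9}{14}
Cov(X,Y) = E[XY] - E[X]E[Y] = - \frac{9}{490}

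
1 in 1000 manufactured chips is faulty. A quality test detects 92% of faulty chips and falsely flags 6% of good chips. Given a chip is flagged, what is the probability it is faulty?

Let D = the rare event, + = positive/flagged.
P(D) = 1/1000
P(+|D) = 92/100 = 23/25
P(+|D') = 6/100 = 3/50
P(+) = P(+|D)P(D) + P(+|D')P(D')
     = \frac{23}{25} × \frac{1}{1000} + \frac{3}{50} × \frac{999}{1000}
     = \frac{3043}{50000}
P(D|+) = P(+|D)P(D)/P(+) = \frac{46}{3043}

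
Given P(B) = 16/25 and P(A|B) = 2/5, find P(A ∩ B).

By definition, P(A|B) = P(A ∩ B) / P(B)
So P(A ∩ B) = P(A|B) × P(B)
= 2/5 × 16/25
= 32/125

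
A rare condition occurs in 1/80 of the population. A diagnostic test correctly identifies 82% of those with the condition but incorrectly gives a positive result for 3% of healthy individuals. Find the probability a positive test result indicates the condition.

Let D = the rare event, + = positive/flagged.
P(D) = 1/80
P(+|D) = 82/100 = 41/50
P(+|D') = 3/100
P(+) = P(+|D)P(D) + P(+|D')P(D')
     = \frac{41}{50} × \frac{1}{80} + \frac{3}{100} × \frac{79}{80}
     = \frac{319}{8000}
P(D|+) = P(+|D)P(D)/P(+) = \frac{82}{319}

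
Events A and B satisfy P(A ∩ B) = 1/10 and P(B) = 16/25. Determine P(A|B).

P(A|B) = P(A ∩ B) / P(B)
= (1/10) / (16/25)
= 5/32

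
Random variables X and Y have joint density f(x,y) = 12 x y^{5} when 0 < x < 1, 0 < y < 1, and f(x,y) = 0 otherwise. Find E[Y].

E[Y] = ∫_0^1 ∫_0^1 y × f(x,y) dx dy
= \frac{6}{7}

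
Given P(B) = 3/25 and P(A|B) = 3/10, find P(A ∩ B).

By definition, P(A|B) = P(A ∩ B) / P(B)
So P(A ∩ B) = P(A|B) × P(B)
= 3/10 × 3/25
= 9/250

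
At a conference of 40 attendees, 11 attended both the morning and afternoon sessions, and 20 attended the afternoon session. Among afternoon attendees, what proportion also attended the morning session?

P(A ∩ B) = 11/40
P(B) = 20/40 = 1/2
P(A|B) = P(A ∩ B) / P(B) = (11/40) / (1/2) = 11/20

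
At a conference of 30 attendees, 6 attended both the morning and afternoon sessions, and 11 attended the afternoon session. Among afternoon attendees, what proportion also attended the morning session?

P(A ∩ B) = 6/30 = 1/5
P(B) = 11/30
P(A|B) = P(A ∩ B) / P(B) = (1/5) / (11/30) = 6/11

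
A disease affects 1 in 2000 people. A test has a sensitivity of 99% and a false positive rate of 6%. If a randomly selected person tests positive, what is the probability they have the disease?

Let D = the rare event, + = positive/flagged.
P(D) = 1/2000
P(+|D) = 99/100
P(+|D') = 6/100 = 3/50
P(+) = P(+|D)P(D) + P(+|D')P(D')
     = \frac{99}{100} × \frac{1}{2000} + \frac{3}{50} × \frac{1999}{2000}
     = \frac{12093}{200000}
P(D|+) = P(+|D)P(D)/P(+) = \frac{33}{4031}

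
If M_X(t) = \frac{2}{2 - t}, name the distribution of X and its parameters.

The MGF M(t) = \frac{2}{2 - t} is the standard form for the Exponential distribution.
Comparing with the known MGF formula identifies: Exponential(rate λ=2)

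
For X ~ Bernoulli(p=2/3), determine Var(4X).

For X ~ Bernoulli(p=2/3):
Var(X) = \frac{2}{9}
Var(4X) = (4)² × Var(X) = 16 × \frac{2}{9} = \frac{32}{9}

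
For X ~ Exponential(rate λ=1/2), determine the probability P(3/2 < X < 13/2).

P(3/2 < X < 13/2) = ∫_{3/2}^{13/2} f(x) dx
where f(x) = \frac{e^{- \frac{x}{2}}}{2}
= - \frac{1 - e^{\frac{5}{2}}}{e^{\frac{13}{4}}}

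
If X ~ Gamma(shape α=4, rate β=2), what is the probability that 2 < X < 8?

P(2 < X < 8) = ∫_{2}^{8} f(x) dx
where f(x) = \frac{8 x^{3} e^{- 2 x}}{3}
= \frac{-2483 + 71 e^{12}}{3 e^{16}}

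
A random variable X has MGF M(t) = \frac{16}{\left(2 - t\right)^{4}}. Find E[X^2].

To find E[X^2], compute M^(2)(0):
M^(1)(t) = \frac{64}{\left(2 - t\right)^{5}}
M^(2)(t) = \frac{320}{\left(2 - t\right)^{6}}
M^(2)(0) = 5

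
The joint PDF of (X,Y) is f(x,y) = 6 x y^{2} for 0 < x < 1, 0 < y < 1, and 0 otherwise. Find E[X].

E[X] = ∫_0^1 ∫_0^1 x × f(x,y) dy dx
= ∫_0^1 ∫_0^1 x × (6 x y^{2}) dy dx
= \frac{2}{3}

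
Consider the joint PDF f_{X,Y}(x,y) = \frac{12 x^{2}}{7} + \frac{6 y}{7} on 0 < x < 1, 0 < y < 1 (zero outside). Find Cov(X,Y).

E[XY] = ∫∫ xy × f(x,y) dx dy = \frac{5}{14}
E[X] = \frac{9}{14}
E[Y] = \frac{4}{7}
Cov(X,Y) = E[XY] - E[X]E[Y] = - \frac{1}{98}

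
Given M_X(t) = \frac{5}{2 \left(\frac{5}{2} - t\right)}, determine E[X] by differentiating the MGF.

To find E[X], compute M^(1)(0):
M^(1)(t) = \frac{5}{2 \left(\frac{5}{2} - t\right)^{2}}
M^(1)(0) = \frac{2}{5}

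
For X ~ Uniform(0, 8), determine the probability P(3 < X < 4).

P(3 < X < 4) = ∫_{3}^{4} f(x) dx
where f(x) = \frac{1}{8}
= \frac{1}{8}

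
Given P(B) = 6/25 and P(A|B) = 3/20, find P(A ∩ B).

By definition, P(A|B) = P(A ∩ B) / P(B)
So P(A ∩ B) = P(A|B) × P(B)
= 3/20 × 6/25
= 9/250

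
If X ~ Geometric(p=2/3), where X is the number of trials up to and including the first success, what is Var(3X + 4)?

For X ~ Geometric(p=2/3), where X is the number of trials up to and including the first success:
Var(X) = \frac{3}{4}
Var(3X + 4) = (3)² × Var(X) = 9 × \frac{3}{4} = \frac{27}{4}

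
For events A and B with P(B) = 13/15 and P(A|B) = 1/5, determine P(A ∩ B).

By definition, P(A|B) = P(A ∩ B) / P(B)
So P(A ∩ B) = P(A|B) × P(B)
= 1/5 × 13/15
= 13/75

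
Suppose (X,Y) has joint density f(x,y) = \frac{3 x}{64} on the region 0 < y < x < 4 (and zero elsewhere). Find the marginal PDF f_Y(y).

f_Y(y) = ∫_y^4 \frac{3 x}{64} dx = \frac{3}{8} - \frac{3 y^{2}}{128}
for 0 < y < 4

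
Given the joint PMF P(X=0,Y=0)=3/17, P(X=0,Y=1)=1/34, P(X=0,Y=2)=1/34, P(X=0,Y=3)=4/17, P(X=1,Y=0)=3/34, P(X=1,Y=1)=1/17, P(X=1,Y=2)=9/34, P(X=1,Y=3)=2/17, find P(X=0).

P(X=0) = P(X=0,Y=0) + P(X=0,Y=1) + P(X=0,Y=2) + P(X=0,Y=3)
= 3/17 + 1/34 + 1/34 + 4/17
= 8/17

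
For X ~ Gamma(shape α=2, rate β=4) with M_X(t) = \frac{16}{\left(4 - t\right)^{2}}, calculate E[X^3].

To find E[X^3], compute M^(3)(0):
M^(1)(t) = \frac{32}{\left(4 - t\right)^{3}}
M^(2)(t) = \frac{96}{\left(4 - t\right)^{4}}
M^(3)(t) = \frac{384}{\left(4 - t\right)^{5}}
M^(3)(0) = \frac{3}{8}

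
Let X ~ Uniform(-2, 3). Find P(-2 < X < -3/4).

P(-2 < X < -3/4) = ∫_{-2}^{-3/4} f(x) dx
where f(x) = \frac{1}{5}
= \frac{1}{4}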